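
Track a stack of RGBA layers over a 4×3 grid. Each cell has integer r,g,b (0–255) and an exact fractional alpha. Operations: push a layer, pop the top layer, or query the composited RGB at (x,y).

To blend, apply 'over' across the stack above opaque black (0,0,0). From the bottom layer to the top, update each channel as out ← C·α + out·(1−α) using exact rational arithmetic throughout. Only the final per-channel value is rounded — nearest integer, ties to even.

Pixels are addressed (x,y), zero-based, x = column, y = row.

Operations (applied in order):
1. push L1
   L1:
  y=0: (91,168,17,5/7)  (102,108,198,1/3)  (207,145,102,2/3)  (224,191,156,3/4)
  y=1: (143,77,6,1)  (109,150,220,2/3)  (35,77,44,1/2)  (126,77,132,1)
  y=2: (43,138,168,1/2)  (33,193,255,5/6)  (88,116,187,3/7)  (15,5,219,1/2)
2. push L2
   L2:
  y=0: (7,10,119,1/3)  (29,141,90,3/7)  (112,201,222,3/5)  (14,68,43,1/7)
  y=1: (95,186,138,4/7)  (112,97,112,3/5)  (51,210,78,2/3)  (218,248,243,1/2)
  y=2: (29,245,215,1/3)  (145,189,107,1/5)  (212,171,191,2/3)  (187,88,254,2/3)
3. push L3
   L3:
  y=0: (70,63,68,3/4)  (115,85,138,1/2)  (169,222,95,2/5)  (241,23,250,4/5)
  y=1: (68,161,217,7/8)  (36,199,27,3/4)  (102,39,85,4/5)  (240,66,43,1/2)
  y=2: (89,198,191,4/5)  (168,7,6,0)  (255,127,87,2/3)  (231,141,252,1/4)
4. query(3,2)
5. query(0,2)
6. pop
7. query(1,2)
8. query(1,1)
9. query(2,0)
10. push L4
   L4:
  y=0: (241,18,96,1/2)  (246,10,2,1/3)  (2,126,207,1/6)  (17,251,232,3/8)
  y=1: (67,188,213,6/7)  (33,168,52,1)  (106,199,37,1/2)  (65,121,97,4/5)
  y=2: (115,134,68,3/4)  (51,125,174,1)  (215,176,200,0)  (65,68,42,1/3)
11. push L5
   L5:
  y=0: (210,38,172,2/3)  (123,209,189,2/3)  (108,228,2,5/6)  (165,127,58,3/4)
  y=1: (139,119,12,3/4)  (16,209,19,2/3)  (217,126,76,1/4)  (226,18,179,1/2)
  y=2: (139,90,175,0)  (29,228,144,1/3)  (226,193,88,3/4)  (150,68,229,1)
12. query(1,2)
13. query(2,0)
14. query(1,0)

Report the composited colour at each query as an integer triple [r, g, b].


(3,2) stack=L1,L2,L3; from [0,0,0]:
L1 α=1/2: [15/2, 5/2, 219/2]
L2 α=2/3: [763/6, 119/2, 1235/6]
L3 α=1/4: [1225/8, 639/8, 1739/8]
= [153, 80, 217]

(0,2) stack=L1,L2,L3; from [0,0,0]:
L1 α=1/2: [43/2, 69, 84]
L2 α=1/3: [24, 383/3, 383/3]
L3 α=4/5: [76, 2759/15, 535/3]
rounded: [76, 184, 178]

(1,2) stack=L1,L2; from [0,0,0]:
after L1 α=5/6: [55/2, 965/6, 425/2]
after L2 α=1/5: [51, 2497/15, 957/5]
rounded: [51, 166, 191]

at x=1,y=1 over L1,L2:
after L1 α=2/3: [218/3, 100, 440/3]
after L2 α=3/5: [1444/15, 491/5, 1888/15]
= [96, 98, 126]

at x=2,y=0 over L1,L2:
+L1 (α=2/3) → [138, 290/3, 68]
+L2 (α=3/5) → [612/5, 2389/15, 802/5]
rounded: [122, 159, 160]

at x=1,y=2 over L1,L2,L4,L5:
L1 α=5/6: [55/2, 965/6, 425/2]
L2 α=1/5: [51, 2497/15, 957/5]
L4 α=1: [51, 125, 174]
L5 α=1/3: [131/3, 478/3, 164]
rounded: [44, 159, 164]

query (2,0) [L1,L2,L4,L5] — begin 0,0,0
L1 α=2/3: [138, 290/3, 68]
L2 α=3/5: [612/5, 2389/15, 802/5]
L4 α=1/6: [307/3, 2767/18, 1009/6]
L5 α=5/6: [1927/18, 23287/108, 1069/36]
→ [107, 216, 30]

(1,0) stack=L1,L2,L4,L5; from [0,0,0]:
L1 α=1/3: [34, 36, 66]
L2 α=3/7: [223/7, 81, 534/7]
L4 α=1/3: [2168/21, 172/3, 1082/21]
L5 α=2/3: [7334/63, 1426/9, 9020/63]
= [116, 158, 143]


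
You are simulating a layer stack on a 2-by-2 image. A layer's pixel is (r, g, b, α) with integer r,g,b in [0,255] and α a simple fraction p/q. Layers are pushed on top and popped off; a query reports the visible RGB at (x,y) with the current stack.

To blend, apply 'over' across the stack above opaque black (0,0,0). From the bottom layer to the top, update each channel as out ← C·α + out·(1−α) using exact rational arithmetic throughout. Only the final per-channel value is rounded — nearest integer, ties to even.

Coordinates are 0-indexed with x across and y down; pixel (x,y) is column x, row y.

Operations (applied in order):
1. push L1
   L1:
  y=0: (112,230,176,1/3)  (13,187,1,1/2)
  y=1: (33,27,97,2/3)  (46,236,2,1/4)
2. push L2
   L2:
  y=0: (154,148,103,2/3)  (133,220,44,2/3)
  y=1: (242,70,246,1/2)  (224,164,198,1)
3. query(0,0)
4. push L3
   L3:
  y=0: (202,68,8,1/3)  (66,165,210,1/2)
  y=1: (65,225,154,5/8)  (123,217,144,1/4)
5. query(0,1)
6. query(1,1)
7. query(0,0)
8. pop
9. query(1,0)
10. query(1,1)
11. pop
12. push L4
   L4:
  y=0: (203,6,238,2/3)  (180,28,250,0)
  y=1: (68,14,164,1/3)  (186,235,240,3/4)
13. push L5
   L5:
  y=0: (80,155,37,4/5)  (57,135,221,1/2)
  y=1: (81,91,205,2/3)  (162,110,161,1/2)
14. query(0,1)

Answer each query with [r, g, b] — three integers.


query (0,0) [L1,L2] — begin 0,0,0
L1 α=1/3: [112/3, 230/3, 176/3]
L2 α=2/3: [1036/9, 1118/9, 794/9]
= [115, 124, 88]

at x=0,y=1 over L1,L2,L3:
after L1 α=2/3: [22, 18, 194/3]
after L2 α=1/2: [132, 44, 466/3]
after L3 α=5/8: [721/8, 1257/8, 309/2]
rounded: [90, 157, 154]

at x=1,y=1 over L1,L2,L3:
L1 α=1/4: [23/2, 59, 1/2]
L2 α=1: [224, 164, 198]
L3 α=1/4: [795/4, 709/4, 369/2]
→ [199, 177, 184]

at x=0,y=0 over L1,L2,L3:
+L1 (α=1/3) → [112/3, 230/3, 176/3]
+L2 (α=2/3) → [1036/9, 1118/9, 794/9]
+L3 (α=1/3) → [3890/27, 2848/27, 1660/27]
= [144, 105, 61]

(1,0) stack=L1,L2; from [0,0,0]:
after L1 α=1/2: [13/2, 187/2, 1/2]
after L2 α=2/3: [545/6, 1067/6, 59/2]
→ [91, 178, 30]

(1,1) stack=L1,L2; from [0,0,0]:
+L1 (α=1/4) → [23/2, 59, 1/2]
+L2 (α=1) → [224, 164, 198]
rounded: [224, 164, 198]

(0,1) stack=L1,L4,L5; from [0,0,0]:
+L1 (α=2/3) → [22, 18, 194/3]
+L4 (α=1/3) → [112/3, 50/3, 880/9]
+L5 (α=2/3) → [598/9, 596/9, 4570/27]
→ [66, 66, 169]


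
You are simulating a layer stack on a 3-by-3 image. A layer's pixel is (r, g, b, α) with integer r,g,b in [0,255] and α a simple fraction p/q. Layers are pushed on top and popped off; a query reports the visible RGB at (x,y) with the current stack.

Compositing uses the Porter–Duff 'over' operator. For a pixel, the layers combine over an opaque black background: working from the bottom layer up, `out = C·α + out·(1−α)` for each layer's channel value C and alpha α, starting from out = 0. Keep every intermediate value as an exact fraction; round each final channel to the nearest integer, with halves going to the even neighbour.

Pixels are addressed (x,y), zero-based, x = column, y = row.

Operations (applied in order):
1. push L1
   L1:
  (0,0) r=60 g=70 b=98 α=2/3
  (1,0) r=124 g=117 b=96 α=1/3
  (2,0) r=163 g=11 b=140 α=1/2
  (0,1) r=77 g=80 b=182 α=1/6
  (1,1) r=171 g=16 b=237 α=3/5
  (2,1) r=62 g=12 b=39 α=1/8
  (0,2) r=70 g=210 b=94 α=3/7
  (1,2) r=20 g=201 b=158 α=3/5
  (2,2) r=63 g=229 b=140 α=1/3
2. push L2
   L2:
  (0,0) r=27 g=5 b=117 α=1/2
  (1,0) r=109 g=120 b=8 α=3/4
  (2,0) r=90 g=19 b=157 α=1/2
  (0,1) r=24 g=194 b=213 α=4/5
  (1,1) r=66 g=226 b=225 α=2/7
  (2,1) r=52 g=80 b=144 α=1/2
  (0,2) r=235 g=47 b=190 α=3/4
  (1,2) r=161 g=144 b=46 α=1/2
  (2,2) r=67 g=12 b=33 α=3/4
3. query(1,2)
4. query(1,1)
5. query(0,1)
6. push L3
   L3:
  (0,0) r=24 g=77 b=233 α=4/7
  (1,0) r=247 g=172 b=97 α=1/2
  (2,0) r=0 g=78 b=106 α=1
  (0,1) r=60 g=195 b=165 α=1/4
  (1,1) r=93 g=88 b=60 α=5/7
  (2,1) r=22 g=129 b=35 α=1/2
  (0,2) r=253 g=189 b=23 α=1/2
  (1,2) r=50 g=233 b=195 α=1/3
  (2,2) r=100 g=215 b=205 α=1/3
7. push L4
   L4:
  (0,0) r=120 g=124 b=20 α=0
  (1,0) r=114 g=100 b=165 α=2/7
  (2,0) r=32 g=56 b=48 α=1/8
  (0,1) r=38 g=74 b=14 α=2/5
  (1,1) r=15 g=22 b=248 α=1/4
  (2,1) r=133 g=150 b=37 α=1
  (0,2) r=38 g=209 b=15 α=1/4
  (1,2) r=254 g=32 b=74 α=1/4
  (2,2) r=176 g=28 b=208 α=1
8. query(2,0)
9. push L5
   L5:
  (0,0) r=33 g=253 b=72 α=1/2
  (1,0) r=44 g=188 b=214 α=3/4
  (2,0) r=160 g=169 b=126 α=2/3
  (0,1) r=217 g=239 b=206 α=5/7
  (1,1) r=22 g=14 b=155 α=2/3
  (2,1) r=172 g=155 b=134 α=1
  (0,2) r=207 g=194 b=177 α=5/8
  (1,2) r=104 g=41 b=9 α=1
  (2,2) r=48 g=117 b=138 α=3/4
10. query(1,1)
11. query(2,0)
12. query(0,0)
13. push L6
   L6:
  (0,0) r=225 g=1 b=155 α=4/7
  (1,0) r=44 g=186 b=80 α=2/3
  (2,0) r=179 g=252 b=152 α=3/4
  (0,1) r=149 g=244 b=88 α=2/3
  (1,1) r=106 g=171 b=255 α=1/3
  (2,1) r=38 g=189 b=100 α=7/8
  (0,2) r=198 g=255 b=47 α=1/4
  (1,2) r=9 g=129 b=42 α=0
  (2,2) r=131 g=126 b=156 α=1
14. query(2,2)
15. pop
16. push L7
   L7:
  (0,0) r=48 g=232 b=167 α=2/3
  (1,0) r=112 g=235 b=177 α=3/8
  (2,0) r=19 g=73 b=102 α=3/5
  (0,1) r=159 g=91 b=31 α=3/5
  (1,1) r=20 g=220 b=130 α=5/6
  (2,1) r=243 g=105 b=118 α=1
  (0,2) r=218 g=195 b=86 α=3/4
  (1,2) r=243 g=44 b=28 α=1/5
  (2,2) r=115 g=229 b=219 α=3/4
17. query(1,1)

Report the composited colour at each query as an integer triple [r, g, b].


query (1,2) [L1,L2] — begin 0,0,0
L1 α=3/5: [12, 603/5, 474/5]
L2 α=1/2: [173/2, 1323/10, 352/5]
rounded: [86, 132, 70]

at x=1,y=1 over L1,L2:
L1 α=3/5: [513/5, 48/5, 711/5]
L2 α=2/7: [645/7, 500/7, 1161/7]
= [92, 71, 166]

(0,1) stack=L1,L2; from [0,0,0]:
+L1 (α=1/6) → [77/6, 40/3, 91/3]
+L2 (α=4/5) → [653/30, 2368/15, 2647/15]
rounded: [22, 158, 176]

query (2,0) [L1,L2,L3,L4] — begin 0,0,0
after L1 α=1/2: [163/2, 11/2, 70]
after L2 α=1/2: [343/4, 49/4, 227/2]
after L3 α=1: [0, 78, 106]
after L4 α=1/8: [4, 301/4, 395/4]
= [4, 75, 99]

at x=1,y=1 over L1,L2,L3,L4,L5:
L1 α=3/5: [513/5, 48/5, 711/5]
L2 α=2/7: [645/7, 500/7, 1161/7]
L3 α=5/7: [4545/49, 4080/49, 4422/49]
L4 α=1/4: [7185/98, 6659/98, 12709/98]
L5 α=2/3: [11497/294, 9403/294, 14363/98]
rounded: [39, 32, 147]

query (2,0) [L1,L2,L3,L4,L5] — begin 0,0,0
+L1 (α=1/2) → [163/2, 11/2, 70]
+L2 (α=1/2) → [343/4, 49/4, 227/2]
+L3 (α=1) → [0, 78, 106]
+L4 (α=1/8) → [4, 301/4, 395/4]
+L5 (α=2/3) → [108, 551/4, 1403/12]
→ [108, 138, 117]

at x=0,y=0 over L1,L2,L3,L4,L5:
after L1 α=2/3: [40, 140/3, 196/3]
after L2 α=1/2: [67/2, 155/6, 547/6]
after L3 α=4/7: [393/14, 771/14, 2411/14]
after L4 α=0: [393/14, 771/14, 2411/14]
after L5 α=1/2: [855/28, 4313/28, 3419/28]
= [31, 154, 122]

(2,2) stack=L1,L2,L3,L4,L5,L6; from [0,0,0]:
+L1 (α=1/3) → [21, 229/3, 140/3]
+L2 (α=3/4) → [111/2, 337/12, 437/12]
+L3 (α=1/3) → [211/3, 1627/18, 1667/18]
+L4 (α=1) → [176, 28, 208]
+L5 (α=3/4) → [80, 379/4, 311/2]
+L6 (α=1) → [131, 126, 156]
→ [131, 126, 156]

(1,1) stack=L1,L2,L3,L4,L5,L7; from [0,0,0]:
+L1 (α=3/5) → [513/5, 48/5, 711/5]
+L2 (α=2/7) → [645/7, 500/7, 1161/7]
+L3 (α=5/7) → [4545/49, 4080/49, 4422/49]
+L4 (α=1/4) → [7185/98, 6659/98, 12709/98]
+L5 (α=2/3) → [11497/294, 9403/294, 14363/98]
+L7 (α=5/6) → [40897/1764, 332803/1764, 26021/196]
= [23, 189, 133]


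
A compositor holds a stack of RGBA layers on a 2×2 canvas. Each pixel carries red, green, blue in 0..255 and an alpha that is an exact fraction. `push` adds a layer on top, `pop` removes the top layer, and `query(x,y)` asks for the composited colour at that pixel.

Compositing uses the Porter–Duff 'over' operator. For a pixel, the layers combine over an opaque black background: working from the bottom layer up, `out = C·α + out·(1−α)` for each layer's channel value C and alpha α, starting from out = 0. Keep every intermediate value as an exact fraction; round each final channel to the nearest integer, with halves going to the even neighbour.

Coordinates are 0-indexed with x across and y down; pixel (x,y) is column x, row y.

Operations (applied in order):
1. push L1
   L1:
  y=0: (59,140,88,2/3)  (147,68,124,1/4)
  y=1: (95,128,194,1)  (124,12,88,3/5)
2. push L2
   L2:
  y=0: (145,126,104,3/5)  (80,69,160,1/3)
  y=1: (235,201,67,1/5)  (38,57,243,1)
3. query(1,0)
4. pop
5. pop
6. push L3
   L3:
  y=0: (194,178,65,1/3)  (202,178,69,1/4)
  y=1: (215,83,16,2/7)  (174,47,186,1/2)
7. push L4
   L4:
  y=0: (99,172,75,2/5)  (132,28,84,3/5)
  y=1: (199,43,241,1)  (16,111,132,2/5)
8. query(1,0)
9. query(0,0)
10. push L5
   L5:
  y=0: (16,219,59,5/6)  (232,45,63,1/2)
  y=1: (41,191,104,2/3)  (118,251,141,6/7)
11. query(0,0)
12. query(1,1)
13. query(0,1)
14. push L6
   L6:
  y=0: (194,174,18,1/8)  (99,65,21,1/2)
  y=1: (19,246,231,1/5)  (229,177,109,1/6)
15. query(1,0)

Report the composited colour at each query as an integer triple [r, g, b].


(1,0) stack=L1,L2; from [0,0,0]:
+L1 (α=1/4) → [147/4, 17, 31]
+L2 (α=1/3) → [307/6, 103/3, 74]
→ [51, 34, 74]

query (1,0) [L3,L4] — begin 0,0,0
L3 α=1/4: [101/2, 89/2, 69/4]
L4 α=3/5: [497/5, 173/5, 573/10]
→ [99, 35, 57]

query (0,0) [L3,L4] — begin 0,0,0
L3 α=1/3: [194/3, 178/3, 65/3]
L4 α=2/5: [392/5, 522/5, 43]
rounded: [78, 104, 43]

query (0,0) [L3,L4,L5] — begin 0,0,0
+L3 (α=1/3) → [194/3, 178/3, 65/3]
+L4 (α=2/5) → [392/5, 522/5, 43]
+L5 (α=5/6) → [132/5, 1999/10, 169/3]
rounded: [26, 200, 56]

at x=1,y=1 over L3,L4,L5:
after L3 α=1/2: [87, 47/2, 93]
after L4 α=2/5: [293/5, 117/2, 543/5]
after L5 α=6/7: [3833/35, 447/2, 4773/35]
= [110, 224, 136]

(0,1) stack=L3,L4,L5; from [0,0,0]:
+L3 (α=2/7) → [430/7, 166/7, 32/7]
+L4 (α=1) → [199, 43, 241]
+L5 (α=2/3) → [281/3, 425/3, 449/3]
= [94, 142, 150]

at x=1,y=0 over L3,L4,L5,L6:
L3 α=1/4: [101/2, 89/2, 69/4]
L4 α=3/5: [497/5, 173/5, 573/10]
L5 α=1/2: [1657/10, 199/5, 1203/20]
L6 α=1/2: [2647/20, 262/5, 1623/40]
= [132, 52, 41]


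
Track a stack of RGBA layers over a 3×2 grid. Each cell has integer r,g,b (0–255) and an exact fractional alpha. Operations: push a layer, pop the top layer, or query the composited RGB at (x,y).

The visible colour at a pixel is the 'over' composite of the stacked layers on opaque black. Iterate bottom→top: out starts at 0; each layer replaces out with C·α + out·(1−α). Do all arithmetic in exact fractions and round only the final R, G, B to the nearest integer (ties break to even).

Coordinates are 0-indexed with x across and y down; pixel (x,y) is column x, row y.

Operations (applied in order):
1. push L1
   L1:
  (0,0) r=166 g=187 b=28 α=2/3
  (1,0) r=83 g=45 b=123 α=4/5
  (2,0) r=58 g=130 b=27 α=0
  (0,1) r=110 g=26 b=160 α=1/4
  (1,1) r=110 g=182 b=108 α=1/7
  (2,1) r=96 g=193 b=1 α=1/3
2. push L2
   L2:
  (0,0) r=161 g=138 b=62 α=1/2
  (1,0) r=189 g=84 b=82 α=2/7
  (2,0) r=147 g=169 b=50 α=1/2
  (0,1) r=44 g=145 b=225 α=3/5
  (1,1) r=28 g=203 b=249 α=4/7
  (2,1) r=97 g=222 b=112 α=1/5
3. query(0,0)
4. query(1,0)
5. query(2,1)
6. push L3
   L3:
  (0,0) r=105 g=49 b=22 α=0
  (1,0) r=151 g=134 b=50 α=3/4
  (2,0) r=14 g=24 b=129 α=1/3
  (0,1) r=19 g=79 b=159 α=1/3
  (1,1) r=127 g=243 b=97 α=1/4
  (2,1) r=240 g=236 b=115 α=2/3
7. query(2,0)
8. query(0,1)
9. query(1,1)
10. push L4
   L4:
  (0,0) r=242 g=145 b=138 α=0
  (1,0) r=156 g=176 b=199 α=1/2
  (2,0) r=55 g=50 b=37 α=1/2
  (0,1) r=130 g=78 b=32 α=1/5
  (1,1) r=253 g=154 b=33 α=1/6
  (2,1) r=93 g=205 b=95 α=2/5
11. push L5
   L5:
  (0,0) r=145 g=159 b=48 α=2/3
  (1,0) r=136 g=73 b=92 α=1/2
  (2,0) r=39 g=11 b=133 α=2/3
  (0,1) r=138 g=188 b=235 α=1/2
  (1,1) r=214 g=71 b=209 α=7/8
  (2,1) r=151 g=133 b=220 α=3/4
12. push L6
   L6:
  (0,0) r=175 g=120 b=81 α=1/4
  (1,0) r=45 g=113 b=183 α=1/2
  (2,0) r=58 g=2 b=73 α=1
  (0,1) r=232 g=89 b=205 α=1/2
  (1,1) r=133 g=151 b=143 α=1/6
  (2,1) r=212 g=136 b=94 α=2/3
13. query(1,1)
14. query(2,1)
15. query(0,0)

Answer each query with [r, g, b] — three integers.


at x=0,y=0 over L1,L2:
+L1 (α=2/3) → [332/3, 374/3, 56/3]
+L2 (α=1/2) → [815/6, 394/3, 121/3]
→ [136, 131, 40]

(1,0) stack=L1,L2; from [0,0,0]:
+L1 (α=4/5) → [332/5, 36, 492/5]
+L2 (α=2/7) → [710/7, 348/7, 656/7]
= [101, 50, 94]

query (2,1) [L1,L2] — begin 0,0,0
after L1 α=1/3: [32, 193/3, 1/3]
after L2 α=1/5: [45, 1438/15, 68/3]
→ [45, 96, 23]

at x=2,y=0 over L1,L2,L3:
after L1 α=0: [0, 0, 0]
after L2 α=1/2: [147/2, 169/2, 25]
after L3 α=1/3: [161/3, 193/3, 179/3]
= [54, 64, 60]

(0,1) stack=L1,L2,L3; from [0,0,0]:
+L1 (α=1/4) → [55/2, 13/2, 40]
+L2 (α=3/5) → [187/5, 448/5, 151]
+L3 (α=1/3) → [469/15, 1291/15, 461/3]
= [31, 86, 154]

query (1,1) [L1,L2,L3] — begin 0,0,0
after L1 α=1/7: [110/7, 26, 108/7]
after L2 α=4/7: [1114/49, 890/7, 7296/49]
after L3 α=1/4: [9565/196, 4371/28, 26641/196]
rounded: [49, 156, 136]

(1,1) stack=L1,L2,L3,L4,L5,L6; from [0,0,0]:
+L1 (α=1/7) → [110/7, 26, 108/7]
+L2 (α=4/7) → [1114/49, 890/7, 7296/49]
+L3 (α=1/4) → [9565/196, 4371/28, 26641/196]
+L4 (α=1/6) → [32471/392, 26167/168, 139673/1176]
+L5 (α=7/8) → [619687/3136, 109663/1344, 1860161/9408]
+L6 (α=1/6) → [1171841/6272, 751259/8064, 10646149/56448]
= [187, 93, 189]

(2,1) stack=L1,L2,L3,L4,L5,L6; from [0,0,0]:
+L1 (α=1/3) → [32, 193/3, 1/3]
+L2 (α=1/5) → [45, 1438/15, 68/3]
+L3 (α=2/3) → [175, 8518/45, 758/9]
+L4 (α=2/5) → [711/5, 14668/75, 1328/15]
+L5 (α=3/4) → [744/5, 44593/300, 2807/15]
+L6 (α=2/3) → [2864/15, 126193/900, 5627/45]
rounded: [191, 140, 125]

(0,0) stack=L1,L2,L3,L4,L5,L6; from [0,0,0]:
after L1 α=2/3: [332/3, 374/3, 56/3]
after L2 α=1/2: [815/6, 394/3, 121/3]
after L3 α=0: [815/6, 394/3, 121/3]
after L4 α=0: [815/6, 394/3, 121/3]
after L5 α=2/3: [2555/18, 1348/9, 409/9]
after L6 α=1/4: [3605/24, 427/3, 163/3]
= [150, 142, 54]


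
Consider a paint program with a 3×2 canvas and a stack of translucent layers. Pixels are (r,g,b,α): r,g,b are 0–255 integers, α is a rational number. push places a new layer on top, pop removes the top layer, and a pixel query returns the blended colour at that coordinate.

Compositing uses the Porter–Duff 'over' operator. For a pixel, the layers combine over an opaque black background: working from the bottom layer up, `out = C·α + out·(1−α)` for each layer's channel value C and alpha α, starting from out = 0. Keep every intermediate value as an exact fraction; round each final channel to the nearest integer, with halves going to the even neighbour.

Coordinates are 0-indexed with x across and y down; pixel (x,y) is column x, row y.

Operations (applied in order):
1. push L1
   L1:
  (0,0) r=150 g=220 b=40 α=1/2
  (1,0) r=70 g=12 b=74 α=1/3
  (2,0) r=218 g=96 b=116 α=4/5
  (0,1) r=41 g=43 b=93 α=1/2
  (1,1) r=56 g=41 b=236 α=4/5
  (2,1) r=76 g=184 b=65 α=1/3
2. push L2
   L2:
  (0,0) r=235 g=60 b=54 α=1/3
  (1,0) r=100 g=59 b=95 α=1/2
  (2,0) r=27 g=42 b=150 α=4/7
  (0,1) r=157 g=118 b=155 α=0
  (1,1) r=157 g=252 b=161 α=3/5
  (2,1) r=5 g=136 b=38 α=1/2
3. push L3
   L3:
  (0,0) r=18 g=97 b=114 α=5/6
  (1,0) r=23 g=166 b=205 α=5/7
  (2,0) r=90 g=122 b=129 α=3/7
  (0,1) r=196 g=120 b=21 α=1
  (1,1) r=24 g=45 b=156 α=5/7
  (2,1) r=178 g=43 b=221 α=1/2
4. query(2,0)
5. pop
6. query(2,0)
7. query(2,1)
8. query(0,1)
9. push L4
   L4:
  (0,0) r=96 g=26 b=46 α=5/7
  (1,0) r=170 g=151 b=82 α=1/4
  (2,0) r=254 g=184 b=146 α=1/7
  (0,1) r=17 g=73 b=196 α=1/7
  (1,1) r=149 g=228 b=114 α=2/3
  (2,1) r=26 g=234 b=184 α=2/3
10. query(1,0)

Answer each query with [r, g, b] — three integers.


query (2,0) [L1,L2,L3] — begin 0,0,0
after L1 α=4/5: [872/5, 384/5, 464/5]
after L2 α=4/7: [3156/35, 1992/35, 4392/35]
after L3 α=3/7: [22074/245, 20778/245, 31113/245]
= [90, 85, 127]

(2,0) stack=L1,L2; from [0,0,0]:
after L1 α=4/5: [872/5, 384/5, 464/5]
after L2 α=4/7: [3156/35, 1992/35, 4392/35]
→ [90, 57, 125]

query (2,1) [L1,L2] — begin 0,0,0
after L1 α=1/3: [76/3, 184/3, 65/3]
after L2 α=1/2: [91/6, 296/3, 179/6]
= [15, 99, 30]

at x=0,y=1 over L1,L2:
after L1 α=1/2: [41/2, 43/2, 93/2]
after L2 α=0: [41/2, 43/2, 93/2]
= [20, 22, 46]

at x=1,y=0 over L1,L2,L4:
L1 α=1/3: [70/3, 4, 74/3]
L2 α=1/2: [185/3, 63/2, 359/6]
L4 α=1/4: [355/4, 491/8, 523/8]
= [89, 61, 65]


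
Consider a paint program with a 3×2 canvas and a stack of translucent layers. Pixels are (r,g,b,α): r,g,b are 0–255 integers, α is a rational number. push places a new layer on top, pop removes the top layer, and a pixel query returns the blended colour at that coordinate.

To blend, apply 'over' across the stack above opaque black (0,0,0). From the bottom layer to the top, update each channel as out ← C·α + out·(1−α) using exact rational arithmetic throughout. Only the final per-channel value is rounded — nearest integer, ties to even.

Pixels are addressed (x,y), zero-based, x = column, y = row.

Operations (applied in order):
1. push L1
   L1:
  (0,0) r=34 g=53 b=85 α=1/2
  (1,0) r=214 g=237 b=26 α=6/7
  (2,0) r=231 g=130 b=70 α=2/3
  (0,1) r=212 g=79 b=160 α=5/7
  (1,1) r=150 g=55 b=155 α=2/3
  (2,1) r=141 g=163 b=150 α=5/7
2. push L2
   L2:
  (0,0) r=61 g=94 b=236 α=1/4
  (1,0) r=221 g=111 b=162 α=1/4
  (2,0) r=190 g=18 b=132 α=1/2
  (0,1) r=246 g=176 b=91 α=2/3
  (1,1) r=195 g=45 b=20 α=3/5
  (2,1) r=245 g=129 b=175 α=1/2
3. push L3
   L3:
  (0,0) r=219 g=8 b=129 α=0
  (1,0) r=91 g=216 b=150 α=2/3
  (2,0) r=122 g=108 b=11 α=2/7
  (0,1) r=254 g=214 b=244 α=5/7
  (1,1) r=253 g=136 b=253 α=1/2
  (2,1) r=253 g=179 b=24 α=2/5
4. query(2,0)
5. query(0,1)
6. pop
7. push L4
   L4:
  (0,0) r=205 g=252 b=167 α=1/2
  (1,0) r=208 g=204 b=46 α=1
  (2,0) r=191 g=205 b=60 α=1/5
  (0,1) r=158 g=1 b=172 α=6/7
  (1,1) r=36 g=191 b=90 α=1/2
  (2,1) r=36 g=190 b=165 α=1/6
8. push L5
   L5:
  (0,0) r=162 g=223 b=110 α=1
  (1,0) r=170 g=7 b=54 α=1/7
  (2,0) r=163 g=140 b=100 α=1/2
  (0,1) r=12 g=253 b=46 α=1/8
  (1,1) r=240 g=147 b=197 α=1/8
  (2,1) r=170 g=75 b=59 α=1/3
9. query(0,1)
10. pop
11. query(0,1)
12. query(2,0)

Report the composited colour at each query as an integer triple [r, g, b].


(2,0) stack=L1,L2,L3; from [0,0,0]:
+L1 (α=2/3) → [154, 260/3, 140/3]
+L2 (α=1/2) → [172, 157/3, 268/3]
+L3 (α=2/7) → [1104/7, 1433/21, 1406/21]
= [158, 68, 67]

at x=0,y=1 over L1,L2,L3:
L1 α=5/7: [1060/7, 395/7, 800/7]
L2 α=2/3: [4504/21, 953/7, 2074/21]
L3 α=5/7: [35678/147, 9396/49, 29768/147]
= [243, 192, 203]

query (0,1) [L1,L2,L4,L5] — begin 0,0,0
+L1 (α=5/7) → [1060/7, 395/7, 800/7]
+L2 (α=2/3) → [4504/21, 953/7, 2074/21]
+L4 (α=6/7) → [24412/147, 995/49, 23746/147]
+L5 (α=1/8) → [3083/21, 1383/28, 3089/21]
→ [147, 49, 147]

at x=0,y=1 over L1,L2,L4:
L1 α=5/7: [1060/7, 395/7, 800/7]
L2 α=2/3: [4504/21, 953/7, 2074/21]
L4 α=6/7: [24412/147, 995/49, 23746/147]
rounded: [166, 20, 162]

query (2,0) [L1,L2,L4] — begin 0,0,0
+L1 (α=2/3) → [154, 260/3, 140/3]
+L2 (α=1/2) → [172, 157/3, 268/3]
+L4 (α=1/5) → [879/5, 1243/15, 1252/15]
= [176, 83, 83]


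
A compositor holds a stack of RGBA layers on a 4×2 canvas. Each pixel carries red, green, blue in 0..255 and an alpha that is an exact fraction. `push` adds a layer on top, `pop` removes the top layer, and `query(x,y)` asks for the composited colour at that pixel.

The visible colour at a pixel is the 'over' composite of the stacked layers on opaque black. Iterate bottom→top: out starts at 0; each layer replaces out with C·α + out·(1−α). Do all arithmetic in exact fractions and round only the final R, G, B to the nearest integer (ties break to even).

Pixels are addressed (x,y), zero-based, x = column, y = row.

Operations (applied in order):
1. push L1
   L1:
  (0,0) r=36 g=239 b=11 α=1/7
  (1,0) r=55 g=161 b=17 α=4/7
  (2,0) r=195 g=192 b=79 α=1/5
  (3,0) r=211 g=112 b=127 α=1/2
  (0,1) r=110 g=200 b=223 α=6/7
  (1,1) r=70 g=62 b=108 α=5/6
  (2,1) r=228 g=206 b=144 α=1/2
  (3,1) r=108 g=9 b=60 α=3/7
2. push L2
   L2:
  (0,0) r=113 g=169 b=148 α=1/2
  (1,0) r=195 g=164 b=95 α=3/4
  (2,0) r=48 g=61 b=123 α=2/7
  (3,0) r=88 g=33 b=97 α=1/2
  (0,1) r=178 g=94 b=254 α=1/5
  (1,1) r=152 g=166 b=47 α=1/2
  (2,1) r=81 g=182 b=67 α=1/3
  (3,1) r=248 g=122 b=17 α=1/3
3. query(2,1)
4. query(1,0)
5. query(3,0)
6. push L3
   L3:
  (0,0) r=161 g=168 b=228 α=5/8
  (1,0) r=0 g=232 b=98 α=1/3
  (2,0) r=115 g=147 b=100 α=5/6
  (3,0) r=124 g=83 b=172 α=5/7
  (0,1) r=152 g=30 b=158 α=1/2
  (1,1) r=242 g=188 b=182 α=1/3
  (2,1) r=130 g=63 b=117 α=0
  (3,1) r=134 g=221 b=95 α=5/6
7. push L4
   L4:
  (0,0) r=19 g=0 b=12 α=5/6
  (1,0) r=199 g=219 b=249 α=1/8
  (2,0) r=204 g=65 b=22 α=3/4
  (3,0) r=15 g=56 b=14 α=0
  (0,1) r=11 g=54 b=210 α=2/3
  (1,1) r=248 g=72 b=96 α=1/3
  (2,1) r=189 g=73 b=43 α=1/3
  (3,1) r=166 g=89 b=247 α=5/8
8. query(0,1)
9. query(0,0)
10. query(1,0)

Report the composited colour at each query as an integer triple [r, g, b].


(2,1) stack=L1,L2; from [0,0,0]:
L1 α=1/2: [114, 103, 72]
L2 α=1/3: [103, 388/3, 211/3]
→ [103, 129, 70]

query (1,0) [L1,L2] — begin 0,0,0
after L1 α=4/7: [220/7, 92, 68/7]
after L2 α=3/4: [4315/28, 146, 2063/28]
= [154, 146, 74]

query (3,0) [L1,L2] — begin 0,0,0
L1 α=1/2: [211/2, 56, 127/2]
L2 α=1/2: [387/4, 89/2, 321/4]
rounded: [97, 44, 80]

at x=0,y=1 over L1,L2,L3,L4:
L1 α=6/7: [660/7, 1200/7, 1338/7]
L2 α=1/5: [3886/35, 5458/35, 1426/7]
L3 α=1/2: [4603/35, 3254/35, 1266/7]
L4 α=2/3: [1791/35, 7034/105, 1402/7]
= [51, 67, 200]

at x=0,y=0 over L1,L2,L3,L4:
L1 α=1/7: [36/7, 239/7, 11/7]
L2 α=1/2: [827/14, 711/7, 1047/14]
L3 α=5/8: [13751/112, 8013/56, 19101/112]
L4 α=5/6: [24391/672, 2671/112, 8607/224]
→ [36, 24, 38]

at x=1,y=0 over L1,L2,L3,L4:
after L1 α=4/7: [220/7, 92, 68/7]
after L2 α=3/4: [4315/28, 146, 2063/28]
after L3 α=1/3: [4315/42, 524/3, 1145/14]
after L4 α=1/8: [5509/48, 4325/24, 1643/16]
= [115, 180, 103]


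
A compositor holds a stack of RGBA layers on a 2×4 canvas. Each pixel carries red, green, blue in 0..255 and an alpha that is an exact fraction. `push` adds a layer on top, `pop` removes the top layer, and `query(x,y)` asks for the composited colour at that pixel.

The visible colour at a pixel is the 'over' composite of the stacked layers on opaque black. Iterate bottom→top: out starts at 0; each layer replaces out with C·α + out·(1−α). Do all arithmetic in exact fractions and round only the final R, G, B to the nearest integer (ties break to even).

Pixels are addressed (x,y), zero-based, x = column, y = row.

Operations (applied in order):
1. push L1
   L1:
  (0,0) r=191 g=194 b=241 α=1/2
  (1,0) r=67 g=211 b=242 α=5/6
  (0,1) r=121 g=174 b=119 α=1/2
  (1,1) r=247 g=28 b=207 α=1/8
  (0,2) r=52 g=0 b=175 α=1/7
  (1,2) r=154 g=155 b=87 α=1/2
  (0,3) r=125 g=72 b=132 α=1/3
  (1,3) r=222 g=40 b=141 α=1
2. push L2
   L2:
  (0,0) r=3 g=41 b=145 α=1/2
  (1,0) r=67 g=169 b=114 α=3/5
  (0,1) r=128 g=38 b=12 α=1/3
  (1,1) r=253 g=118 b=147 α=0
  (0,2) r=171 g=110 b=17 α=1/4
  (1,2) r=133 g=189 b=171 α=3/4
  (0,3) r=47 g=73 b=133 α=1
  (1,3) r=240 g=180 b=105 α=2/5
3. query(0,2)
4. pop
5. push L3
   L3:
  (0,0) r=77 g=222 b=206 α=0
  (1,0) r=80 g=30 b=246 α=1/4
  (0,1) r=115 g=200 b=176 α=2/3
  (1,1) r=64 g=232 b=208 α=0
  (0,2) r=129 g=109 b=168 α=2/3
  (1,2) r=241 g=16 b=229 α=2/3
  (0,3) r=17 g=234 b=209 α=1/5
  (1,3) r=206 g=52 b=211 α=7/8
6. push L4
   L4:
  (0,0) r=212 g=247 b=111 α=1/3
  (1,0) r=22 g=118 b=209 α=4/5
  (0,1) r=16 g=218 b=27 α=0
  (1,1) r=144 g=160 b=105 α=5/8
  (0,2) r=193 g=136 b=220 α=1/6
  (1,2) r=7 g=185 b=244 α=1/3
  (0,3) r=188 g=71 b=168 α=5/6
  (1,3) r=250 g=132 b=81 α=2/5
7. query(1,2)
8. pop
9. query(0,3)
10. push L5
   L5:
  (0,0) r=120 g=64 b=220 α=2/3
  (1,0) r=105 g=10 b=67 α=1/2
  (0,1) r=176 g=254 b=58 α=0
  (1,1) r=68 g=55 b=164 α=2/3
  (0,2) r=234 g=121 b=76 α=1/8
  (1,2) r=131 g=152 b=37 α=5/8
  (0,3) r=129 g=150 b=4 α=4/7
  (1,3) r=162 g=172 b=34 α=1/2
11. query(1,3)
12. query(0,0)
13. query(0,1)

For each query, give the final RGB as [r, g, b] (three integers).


at x=0,y=2 over L1,L2:
after L1 α=1/7: [52/7, 0, 25]
after L2 α=1/4: [1353/28, 55/2, 23]
rounded: [48, 28, 23]

at x=1,y=2 over L1,L3,L4:
after L1 α=1/2: [77, 155/2, 87/2]
after L3 α=2/3: [559/3, 73/2, 1003/6]
after L4 α=1/3: [1139/9, 86, 1735/9]
→ [127, 86, 193]

at x=0,y=3 over L1,L3:
+L1 (α=1/3) → [125/3, 24, 44]
+L3 (α=1/5) → [551/15, 66, 77]
= [37, 66, 77]

at x=1,y=3 over L1,L3,L5:
+L1 (α=1) → [222, 40, 141]
+L3 (α=7/8) → [208, 101/2, 809/4]
+L5 (α=1/2) → [185, 445/4, 945/8]
→ [185, 111, 118]

query (0,0) [L1,L3,L5] — begin 0,0,0
after L1 α=1/2: [191/2, 97, 241/2]
after L3 α=0: [191/2, 97, 241/2]
after L5 α=2/3: [671/6, 75, 1121/6]
rounded: [112, 75, 187]

(0,1) stack=L1,L3,L5; from [0,0,0]:
after L1 α=1/2: [121/2, 87, 119/2]
after L3 α=2/3: [581/6, 487/3, 823/6]
after L5 α=0: [581/6, 487/3, 823/6]
→ [97, 162, 137]


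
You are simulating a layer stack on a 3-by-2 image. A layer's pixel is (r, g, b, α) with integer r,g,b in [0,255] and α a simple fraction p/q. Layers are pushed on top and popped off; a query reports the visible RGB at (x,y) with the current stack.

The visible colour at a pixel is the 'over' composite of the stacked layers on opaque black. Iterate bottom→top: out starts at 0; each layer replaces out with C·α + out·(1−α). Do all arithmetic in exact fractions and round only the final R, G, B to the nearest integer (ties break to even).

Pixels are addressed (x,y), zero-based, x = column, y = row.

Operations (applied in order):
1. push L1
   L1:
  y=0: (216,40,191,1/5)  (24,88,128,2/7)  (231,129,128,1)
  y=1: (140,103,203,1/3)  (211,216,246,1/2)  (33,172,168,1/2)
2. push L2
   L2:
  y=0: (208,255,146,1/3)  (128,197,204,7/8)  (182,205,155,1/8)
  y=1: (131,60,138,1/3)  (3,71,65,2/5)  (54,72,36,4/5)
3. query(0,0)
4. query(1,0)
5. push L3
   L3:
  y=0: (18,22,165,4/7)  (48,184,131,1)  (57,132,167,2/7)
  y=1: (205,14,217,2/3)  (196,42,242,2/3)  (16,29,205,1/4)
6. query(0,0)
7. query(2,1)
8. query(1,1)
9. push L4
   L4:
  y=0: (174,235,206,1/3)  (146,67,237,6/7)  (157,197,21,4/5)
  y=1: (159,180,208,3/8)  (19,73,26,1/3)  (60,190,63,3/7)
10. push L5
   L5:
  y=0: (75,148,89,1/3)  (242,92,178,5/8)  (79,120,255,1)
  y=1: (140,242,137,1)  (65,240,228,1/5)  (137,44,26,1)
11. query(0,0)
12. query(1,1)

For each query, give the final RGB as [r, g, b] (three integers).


at x=0,y=0 over L1,L2:
+L1 (α=1/5) → [216/5, 8, 191/5]
+L2 (α=1/3) → [1472/15, 271/3, 1112/15]
→ [98, 90, 74]

(1,0) stack=L1,L2; from [0,0,0]:
after L1 α=2/7: [48/7, 176/7, 256/7]
after L2 α=7/8: [790/7, 9829/56, 2563/14]
= [113, 176, 183]

(0,0) stack=L1,L2,L3; from [0,0,0]:
after L1 α=1/5: [216/5, 8, 191/5]
after L2 α=1/3: [1472/15, 271/3, 1112/15]
after L3 α=4/7: [1832/35, 359/7, 4412/35]
rounded: [52, 51, 126]

query (2,1) [L1,L2,L3] — begin 0,0,0
L1 α=1/2: [33/2, 86, 84]
L2 α=4/5: [93/2, 374/5, 228/5]
L3 α=1/4: [311/8, 1267/20, 1709/20]
rounded: [39, 63, 85]

at x=1,y=1 over L1,L2,L3:
L1 α=1/2: [211/2, 108, 123]
L2 α=2/5: [129/2, 466/5, 499/5]
L3 α=2/3: [913/6, 886/15, 973/5]
rounded: [152, 59, 195]

query (0,0) [L1,L2,L3,L4,L5] — begin 0,0,0
after L1 α=1/5: [216/5, 8, 191/5]
after L2 α=1/3: [1472/15, 271/3, 1112/15]
after L3 α=4/7: [1832/35, 359/7, 4412/35]
after L4 α=1/3: [9754/105, 2363/21, 16034/105]
after L5 α=1/3: [27383/315, 7834/63, 41413/315]
→ [87, 124, 131]

query (1,1) [L1,L2,L3,L4,L5] — begin 0,0,0
after L1 α=1/2: [211/2, 108, 123]
after L2 α=2/5: [129/2, 466/5, 499/5]
after L3 α=2/3: [913/6, 886/15, 973/5]
after L4 α=1/3: [970/9, 2867/45, 692/5]
after L5 α=1/5: [893/9, 22268/225, 3908/25]
= [99, 99, 156]


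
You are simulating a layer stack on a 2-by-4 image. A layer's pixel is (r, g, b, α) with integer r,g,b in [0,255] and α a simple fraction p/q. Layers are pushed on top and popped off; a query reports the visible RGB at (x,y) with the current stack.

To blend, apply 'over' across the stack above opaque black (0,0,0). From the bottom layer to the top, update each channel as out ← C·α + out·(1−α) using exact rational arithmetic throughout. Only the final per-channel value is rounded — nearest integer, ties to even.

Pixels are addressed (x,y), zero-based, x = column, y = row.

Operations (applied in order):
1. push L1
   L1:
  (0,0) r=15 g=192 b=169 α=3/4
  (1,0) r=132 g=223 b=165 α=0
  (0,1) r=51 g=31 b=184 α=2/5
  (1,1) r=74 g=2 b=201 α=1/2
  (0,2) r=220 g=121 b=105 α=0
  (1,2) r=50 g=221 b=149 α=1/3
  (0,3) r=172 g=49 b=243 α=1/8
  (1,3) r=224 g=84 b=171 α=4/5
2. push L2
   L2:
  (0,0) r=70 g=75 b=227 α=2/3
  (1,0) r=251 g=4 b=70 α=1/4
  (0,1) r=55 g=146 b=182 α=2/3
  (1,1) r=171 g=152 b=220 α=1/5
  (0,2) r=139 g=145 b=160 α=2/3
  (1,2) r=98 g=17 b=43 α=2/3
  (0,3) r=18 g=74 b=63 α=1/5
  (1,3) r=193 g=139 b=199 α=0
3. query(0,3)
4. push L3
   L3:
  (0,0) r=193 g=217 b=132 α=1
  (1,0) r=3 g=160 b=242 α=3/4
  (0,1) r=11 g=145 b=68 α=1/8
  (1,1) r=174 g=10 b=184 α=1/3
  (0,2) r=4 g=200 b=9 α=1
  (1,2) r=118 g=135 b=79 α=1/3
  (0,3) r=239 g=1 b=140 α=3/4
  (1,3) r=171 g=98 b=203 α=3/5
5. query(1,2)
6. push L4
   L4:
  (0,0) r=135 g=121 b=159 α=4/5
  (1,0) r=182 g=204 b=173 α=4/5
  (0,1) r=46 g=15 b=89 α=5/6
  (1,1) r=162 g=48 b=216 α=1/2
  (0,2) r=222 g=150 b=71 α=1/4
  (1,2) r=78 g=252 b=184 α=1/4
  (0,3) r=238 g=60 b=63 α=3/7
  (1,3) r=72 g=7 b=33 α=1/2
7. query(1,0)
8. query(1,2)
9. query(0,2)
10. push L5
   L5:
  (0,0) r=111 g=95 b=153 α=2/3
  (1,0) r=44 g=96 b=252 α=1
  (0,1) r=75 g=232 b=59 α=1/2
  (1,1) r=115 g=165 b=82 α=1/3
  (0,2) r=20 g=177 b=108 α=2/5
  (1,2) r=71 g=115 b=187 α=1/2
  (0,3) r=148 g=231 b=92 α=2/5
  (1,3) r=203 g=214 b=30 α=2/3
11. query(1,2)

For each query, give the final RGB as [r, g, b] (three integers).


query (0,3) [L1,L2] — begin 0,0,0
+L1 (α=1/8) → [43/2, 49/8, 243/8]
+L2 (α=1/5) → [104/5, 197/10, 369/10]
→ [21, 20, 37]

query (1,2) [L1,L2,L3] — begin 0,0,0
L1 α=1/3: [50/3, 221/3, 149/3]
L2 α=2/3: [638/9, 323/9, 407/9]
L3 α=1/3: [2338/27, 1861/27, 1525/27]
→ [87, 69, 56]

(1,0) stack=L1,L2,L3,L4; from [0,0,0]:
+L1 (α=0) → [0, 0, 0]
+L2 (α=1/4) → [251/4, 1, 35/2]
+L3 (α=3/4) → [287/16, 481/4, 1487/8]
+L4 (α=4/5) → [2387/16, 749/4, 7023/40]
= [149, 187, 176]

(1,2) stack=L1,L2,L3,L4; from [0,0,0]:
L1 α=1/3: [50/3, 221/3, 149/3]
L2 α=2/3: [638/9, 323/9, 407/9]
L3 α=1/3: [2338/27, 1861/27, 1525/27]
L4 α=1/4: [760/9, 4129/36, 3181/36]
→ [84, 115, 88]

(0,2) stack=L1,L2,L3,L4; from [0,0,0]:
+L1 (α=0) → [0, 0, 0]
+L2 (α=2/3) → [278/3, 290/3, 320/3]
+L3 (α=1) → [4, 200, 9]
+L4 (α=1/4) → [117/2, 375/2, 49/2]
→ [58, 188, 24]

at x=1,y=2 over L1,L2,L3,L4,L5:
+L1 (α=1/3) → [50/3, 221/3, 149/3]
+L2 (α=2/3) → [638/9, 323/9, 407/9]
+L3 (α=1/3) → [2338/27, 1861/27, 1525/27]
+L4 (α=1/4) → [760/9, 4129/36, 3181/36]
+L5 (α=1/2) → [1399/18, 8269/72, 9913/72]
= [78, 115, 138]


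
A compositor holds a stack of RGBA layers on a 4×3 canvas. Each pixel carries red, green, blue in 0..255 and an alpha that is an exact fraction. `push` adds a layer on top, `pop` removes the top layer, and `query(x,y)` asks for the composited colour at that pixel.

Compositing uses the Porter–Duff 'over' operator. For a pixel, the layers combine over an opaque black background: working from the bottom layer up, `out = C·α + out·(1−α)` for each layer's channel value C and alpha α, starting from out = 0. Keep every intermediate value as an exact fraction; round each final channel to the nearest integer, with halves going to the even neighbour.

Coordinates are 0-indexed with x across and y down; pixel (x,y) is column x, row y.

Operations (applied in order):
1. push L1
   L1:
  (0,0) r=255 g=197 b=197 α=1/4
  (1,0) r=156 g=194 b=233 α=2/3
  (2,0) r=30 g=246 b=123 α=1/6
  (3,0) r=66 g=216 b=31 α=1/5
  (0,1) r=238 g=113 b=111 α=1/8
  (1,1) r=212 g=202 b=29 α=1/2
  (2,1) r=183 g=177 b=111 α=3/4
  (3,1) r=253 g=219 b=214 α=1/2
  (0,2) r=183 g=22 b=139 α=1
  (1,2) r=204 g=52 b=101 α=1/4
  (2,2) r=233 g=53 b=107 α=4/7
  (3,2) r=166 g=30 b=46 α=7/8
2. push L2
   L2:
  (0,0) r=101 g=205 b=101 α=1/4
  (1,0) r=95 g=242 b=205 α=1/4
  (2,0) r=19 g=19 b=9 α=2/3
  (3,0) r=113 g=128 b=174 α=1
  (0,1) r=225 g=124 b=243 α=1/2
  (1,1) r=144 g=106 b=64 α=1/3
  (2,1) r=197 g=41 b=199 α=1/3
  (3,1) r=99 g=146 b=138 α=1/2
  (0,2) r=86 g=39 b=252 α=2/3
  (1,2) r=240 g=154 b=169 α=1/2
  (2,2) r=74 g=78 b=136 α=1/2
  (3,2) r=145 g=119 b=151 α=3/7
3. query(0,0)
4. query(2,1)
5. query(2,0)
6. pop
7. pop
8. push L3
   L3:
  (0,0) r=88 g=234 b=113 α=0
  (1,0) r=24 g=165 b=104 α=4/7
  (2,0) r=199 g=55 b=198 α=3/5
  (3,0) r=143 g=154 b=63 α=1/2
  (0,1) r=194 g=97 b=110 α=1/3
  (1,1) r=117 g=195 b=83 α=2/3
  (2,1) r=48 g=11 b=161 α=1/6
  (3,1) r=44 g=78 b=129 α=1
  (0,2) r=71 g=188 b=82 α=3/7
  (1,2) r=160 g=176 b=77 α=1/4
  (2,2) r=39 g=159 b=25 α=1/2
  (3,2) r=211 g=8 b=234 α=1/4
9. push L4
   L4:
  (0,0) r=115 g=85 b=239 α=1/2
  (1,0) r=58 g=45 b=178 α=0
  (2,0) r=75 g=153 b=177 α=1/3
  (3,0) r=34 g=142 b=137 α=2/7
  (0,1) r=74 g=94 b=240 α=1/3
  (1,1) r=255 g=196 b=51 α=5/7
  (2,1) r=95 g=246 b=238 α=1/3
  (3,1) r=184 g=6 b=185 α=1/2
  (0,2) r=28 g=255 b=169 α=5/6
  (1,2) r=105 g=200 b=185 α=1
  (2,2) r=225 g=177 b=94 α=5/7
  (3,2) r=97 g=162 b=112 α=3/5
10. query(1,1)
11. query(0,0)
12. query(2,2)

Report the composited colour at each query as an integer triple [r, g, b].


at x=0,y=0 over L1,L2:
L1 α=1/4: [255/4, 197/4, 197/4]
L2 α=1/4: [1169/16, 1411/16, 995/16]
rounded: [73, 88, 62]

at x=2,y=1 over L1,L2:
L1 α=3/4: [549/4, 531/4, 333/4]
L2 α=1/3: [943/6, 613/6, 731/6]
→ [157, 102, 122]

(2,0) stack=L1,L2; from [0,0,0]:
L1 α=1/6: [5, 41, 41/2]
L2 α=2/3: [43/3, 79/3, 77/6]
rounded: [14, 26, 13]

(1,1) stack=L3,L4; from [0,0,0]:
after L3 α=2/3: [78, 130, 166/3]
after L4 α=5/7: [1431/7, 1240/7, 1097/21]
→ [204, 177, 52]

(0,0) stack=L3,L4; from [0,0,0]:
after L3 α=0: [0, 0, 0]
after L4 α=1/2: [115/2, 85/2, 239/2]
→ [58, 42, 120]

(2,2) stack=L3,L4; from [0,0,0]:
after L3 α=1/2: [39/2, 159/2, 25/2]
after L4 α=5/7: [1164/7, 1044/7, 495/7]
→ [166, 149, 71]


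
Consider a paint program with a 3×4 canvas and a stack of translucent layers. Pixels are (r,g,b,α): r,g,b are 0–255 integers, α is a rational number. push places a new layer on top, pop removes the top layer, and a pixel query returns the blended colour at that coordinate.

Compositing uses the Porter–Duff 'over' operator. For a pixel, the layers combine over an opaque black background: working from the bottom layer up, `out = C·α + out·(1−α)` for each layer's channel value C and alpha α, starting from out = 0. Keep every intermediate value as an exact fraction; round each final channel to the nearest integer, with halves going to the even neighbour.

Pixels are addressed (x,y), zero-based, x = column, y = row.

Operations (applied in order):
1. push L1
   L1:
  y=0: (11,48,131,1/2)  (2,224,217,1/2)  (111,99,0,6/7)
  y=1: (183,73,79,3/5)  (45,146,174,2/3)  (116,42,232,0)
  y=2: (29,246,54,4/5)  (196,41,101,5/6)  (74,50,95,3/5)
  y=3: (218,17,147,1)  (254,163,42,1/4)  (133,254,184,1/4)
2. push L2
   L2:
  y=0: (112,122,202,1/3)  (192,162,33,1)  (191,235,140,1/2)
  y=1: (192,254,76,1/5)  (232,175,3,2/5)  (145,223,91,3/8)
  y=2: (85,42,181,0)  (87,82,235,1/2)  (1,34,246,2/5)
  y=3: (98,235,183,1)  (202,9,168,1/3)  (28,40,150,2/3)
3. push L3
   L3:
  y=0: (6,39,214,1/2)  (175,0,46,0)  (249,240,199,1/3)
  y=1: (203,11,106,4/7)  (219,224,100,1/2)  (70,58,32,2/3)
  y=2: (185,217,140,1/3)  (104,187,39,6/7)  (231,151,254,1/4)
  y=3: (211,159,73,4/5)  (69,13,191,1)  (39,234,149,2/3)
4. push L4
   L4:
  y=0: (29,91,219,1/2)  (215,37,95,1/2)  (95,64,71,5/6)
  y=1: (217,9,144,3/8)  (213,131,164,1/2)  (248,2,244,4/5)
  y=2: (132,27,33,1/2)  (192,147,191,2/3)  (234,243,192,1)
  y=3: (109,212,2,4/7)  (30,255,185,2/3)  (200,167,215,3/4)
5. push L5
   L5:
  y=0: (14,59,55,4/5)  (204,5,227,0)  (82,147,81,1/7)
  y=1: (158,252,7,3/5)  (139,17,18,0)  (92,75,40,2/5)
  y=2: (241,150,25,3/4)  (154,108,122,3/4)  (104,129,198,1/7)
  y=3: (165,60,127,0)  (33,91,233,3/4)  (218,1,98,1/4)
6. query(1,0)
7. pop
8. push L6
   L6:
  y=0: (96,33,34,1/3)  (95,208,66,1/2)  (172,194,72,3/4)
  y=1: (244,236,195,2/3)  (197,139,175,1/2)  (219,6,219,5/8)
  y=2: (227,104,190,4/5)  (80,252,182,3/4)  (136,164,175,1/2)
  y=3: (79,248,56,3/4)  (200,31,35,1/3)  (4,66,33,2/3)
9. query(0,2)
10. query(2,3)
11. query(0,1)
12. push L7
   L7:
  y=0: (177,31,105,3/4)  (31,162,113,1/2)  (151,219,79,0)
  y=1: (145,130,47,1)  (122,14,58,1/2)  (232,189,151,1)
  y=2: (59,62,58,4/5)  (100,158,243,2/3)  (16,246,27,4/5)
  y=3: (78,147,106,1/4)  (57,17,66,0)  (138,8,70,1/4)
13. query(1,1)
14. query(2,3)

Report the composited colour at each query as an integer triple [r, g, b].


query (1,0) [L1,L2,L3,L4,L5] — begin 0,0,0
+L1 (α=1/2) → [1, 112, 217/2]
+L2 (α=1) → [192, 162, 33]
+L3 (α=0) → [192, 162, 33]
+L4 (α=1/2) → [407/2, 199/2, 64]
+L5 (α=0) → [407/2, 199/2, 64]
→ [204, 100, 64]

(0,2) stack=L1,L2,L3,L4,L6; from [0,0,0]:
+L1 (α=4/5) → [116/5, 984/5, 216/5]
+L2 (α=0) → [116/5, 984/5, 216/5]
+L3 (α=1/3) → [1157/15, 3053/15, 1132/15]
+L4 (α=1/2) → [3137/30, 1729/15, 1627/30]
+L6 (α=4/5) → [30377/150, 7969/75, 24427/150]
= [203, 106, 163]

query (2,3) [L1,L2,L3,L4,L6] — begin 0,0,0
+L1 (α=1/4) → [133/4, 127/2, 46]
+L2 (α=2/3) → [119/4, 287/6, 346/3]
+L3 (α=2/3) → [431/12, 3095/18, 1240/9]
+L4 (α=3/4) → [7631/48, 12113/72, 7045/36]
+L6 (α=2/3) → [8015/144, 21617/216, 9421/108]
rounded: [56, 100, 87]

at x=0,y=1 over L1,L2,L3,L4,L6:
L1 α=3/5: [549/5, 219/5, 237/5]
L2 α=1/5: [3156/25, 2146/25, 1328/25]
L3 α=4/7: [29768/175, 7538/175, 14584/175]
L4 α=3/8: [52553/280, 8483/280, 3713/35]
L6 α=2/3: [189193/840, 46881/280, 17363/105]
= [225, 167, 165]

(1,1) stack=L1,L2,L3,L4,L6,L7; from [0,0,0]:
+L1 (α=2/3) → [30, 292/3, 116]
+L2 (α=2/5) → [554/5, 642/5, 354/5]
+L3 (α=1/2) → [1649/10, 881/5, 427/5]
+L4 (α=1/2) → [3779/20, 768/5, 1247/10]
+L6 (α=1/2) → [7719/40, 1463/10, 2997/20]
+L7 (α=1/2) → [12599/80, 1603/20, 4157/40]
= [157, 80, 104]

at x=2,y=3 over L1,L2,L3,L4,L6,L7:
after L1 α=1/4: [133/4, 127/2, 46]
after L2 α=2/3: [119/4, 287/6, 346/3]
after L3 α=2/3: [431/12, 3095/18, 1240/9]
after L4 α=3/4: [7631/48, 12113/72, 7045/36]
after L6 α=2/3: [8015/144, 21617/216, 9421/108]
after L7 α=1/4: [14639/192, 22193/288, 11941/144]
= [76, 77, 83]
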